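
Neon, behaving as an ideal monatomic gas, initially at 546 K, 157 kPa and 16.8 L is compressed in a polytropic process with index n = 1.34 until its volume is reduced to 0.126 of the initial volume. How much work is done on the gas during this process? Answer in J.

7930 J

n = P₁V₁/(RT₁) = 157×16.8/(8.314×546) = 0.581 mol.
Polytropic n=1.34: T₂ = T₁(V₁/V₂)^(n−1) = 546×(7.94)^0.34 = 1100 K; P₂ = P₁(V₁/V₂)^n = 2520 kPa.
W = (P₁V₁−P₂V₂)/(n−1) = (157×16.8−2520×2.12)/0.34 = -7930 J.
Work done on the gas = −W_by = 7930 J.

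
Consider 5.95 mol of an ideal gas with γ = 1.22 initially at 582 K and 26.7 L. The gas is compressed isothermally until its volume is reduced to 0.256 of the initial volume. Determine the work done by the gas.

P₁ = nRT₁/V₁ = 5.95×8.314×582/26.7 = 1080 kPa.
Isothermal: T stays 582 K; PV = const ⇒ V₂ = 6.84 L, P₂ = 4210 kPa.
W = nRT ln(V₂/V₁) = 5.95×8.314×582×ln(0.256) = -39200 J.

-39200 J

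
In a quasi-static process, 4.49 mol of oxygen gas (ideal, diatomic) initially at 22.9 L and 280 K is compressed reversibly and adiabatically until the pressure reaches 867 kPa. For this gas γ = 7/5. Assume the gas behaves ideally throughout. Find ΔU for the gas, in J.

5260 J

P₁ = nRT₁/V₁ = 4.49×8.314×280/22.9 = 456 kPa.
Adiabatic: T₂/T₁ = (P₂/P₁)^((γ−1)/γ) ⇒ T₂ = 280×(1.90)^0.286 = 336 K; V₂ = 14.5 L.
For an ideal gas ΔU = nCvΔT with Cv = (5/2)R = 20.8 J/(mol·K).
ΔU = 4.49×20.8×(336−280) = 5260 J.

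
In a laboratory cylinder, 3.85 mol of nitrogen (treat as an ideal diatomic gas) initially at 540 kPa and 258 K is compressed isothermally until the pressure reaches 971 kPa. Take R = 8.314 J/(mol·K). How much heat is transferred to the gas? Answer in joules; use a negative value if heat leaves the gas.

-4850 J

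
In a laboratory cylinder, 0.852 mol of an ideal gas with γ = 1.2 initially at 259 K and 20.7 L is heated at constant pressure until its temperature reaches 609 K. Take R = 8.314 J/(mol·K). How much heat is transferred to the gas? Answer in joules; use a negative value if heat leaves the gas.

P₁ = nRT₁/V₁ = 0.852×8.314×259/20.7 = 88.6 kPa.
Isobaric: P stays 88.6 kPa; V/T = const ⇒ T₂ = 609 K, V₂ = 48.7 L.
W = PΔV = 88.6×(48.7−20.7) kPa·L = 2480 J.
ΔU = nCvΔT = 0.852×41.6×(609−259) = 12400 J.
Q = ΔU + W = nCpΔT = 14900 J.

14900 J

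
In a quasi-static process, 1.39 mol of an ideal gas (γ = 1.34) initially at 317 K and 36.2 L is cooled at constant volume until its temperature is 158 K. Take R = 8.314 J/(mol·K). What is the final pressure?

50.4 kPa

P₁ = nRT₁/V₁ = 1.39×8.314×317/36.2 = 101 kPa.
Isochoric: V stays 36.2 L; P/T = const ⇒ T₂ = 158 K, P₂ = 50.4 kPa.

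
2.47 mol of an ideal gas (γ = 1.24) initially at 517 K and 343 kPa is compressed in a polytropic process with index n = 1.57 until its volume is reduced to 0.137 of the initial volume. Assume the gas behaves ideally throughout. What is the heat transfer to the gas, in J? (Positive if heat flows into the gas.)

V₁ = nRT₁/P₁ = 2.47×8.314×517/343 = 31.0 L.
Polytropic n=1.57: T₂ = T₁(V₁/V₂)^(n−1) = 517×(7.30)^0.57 = 1610 K; P₂ = P₁(V₁/V₂)^n = 7770 kPa.
W = (P₁V₁−P₂V₂)/(n−1) = (343×31.0−7770×4.24)/0.57 = -39200 J.
ΔU = nCvΔT = 2.47×34.6×(1610−517) = 93100 J.
Q = ΔU + W = 53900 J.

53900 J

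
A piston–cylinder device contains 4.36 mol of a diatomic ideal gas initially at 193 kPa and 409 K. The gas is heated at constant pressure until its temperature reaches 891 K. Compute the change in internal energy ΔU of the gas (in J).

43700 J

V₁ = nRT₁/P₁ = 4.36×8.314×409/193 = 76.8 L.
Isobaric: P stays 193 kPa; V/T = const ⇒ T₂ = 891 K, V₂ = 167 L.
For an ideal gas ΔU = nCvΔT with Cv = (5/2)R = 20.8 J/(mol·K).
ΔU = 4.36×20.8×(891−409) = 43700 J.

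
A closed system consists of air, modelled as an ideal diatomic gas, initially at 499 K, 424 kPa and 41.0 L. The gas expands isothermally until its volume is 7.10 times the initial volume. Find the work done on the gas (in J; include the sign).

n = P₁V₁/(RT₁) = 424×41.0/(8.314×499) = 4.19 mol.
Isothermal: T stays 499 K; PV = const ⇒ V₂ = 291 L, P₂ = 59.7 kPa.
W = nRT ln(V₂/V₁) = 4.19×8.314×499×ln(7.10) = 34100 J.
Work done on the gas = −W_by = -34100 J.

-34100 J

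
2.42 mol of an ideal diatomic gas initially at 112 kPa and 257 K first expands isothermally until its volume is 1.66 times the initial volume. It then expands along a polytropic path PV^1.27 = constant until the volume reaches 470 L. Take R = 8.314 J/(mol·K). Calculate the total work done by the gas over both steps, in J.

10000 J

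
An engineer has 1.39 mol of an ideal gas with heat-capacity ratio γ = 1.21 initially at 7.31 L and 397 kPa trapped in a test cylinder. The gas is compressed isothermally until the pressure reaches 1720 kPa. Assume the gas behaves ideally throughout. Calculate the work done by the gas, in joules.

-4250 J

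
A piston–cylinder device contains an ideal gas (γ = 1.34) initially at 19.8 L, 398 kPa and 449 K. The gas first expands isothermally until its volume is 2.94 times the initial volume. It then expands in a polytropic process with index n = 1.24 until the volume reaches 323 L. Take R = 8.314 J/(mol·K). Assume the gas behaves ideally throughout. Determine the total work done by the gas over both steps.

n = P₁V₁/(RT₁) = 398×19.8/(8.314×449) = 2.11 mol.
Step 1 — Isothermal: T stays 449 K; PV = const ⇒ V₂ = 58.2 L, P₂ = 135 kPa.
ΔU = 0 (ideal gas, T constant).
W = nRT ln(V₂/V₁) = 2.11×8.314×449×ln(2.94) = 8500 J.
Q = ΔU + W = 8500 J.
State after step 1: P = 135 kPa, V = 58.2 L, T = 449 K.
Step 2 — Polytropic n=1.24: T₂ = T₁(V₁/V₂)^(n−1) = 449×(0.180)^0.24 = 298 K; P₂ = P₁(V₁/V₂)^n = 16.2 kPa.
W = (P₁V₁−P₂V₂)/(n−1) = (135×58.2−16.2×323)/0.24 = 11100 J.
ΔU = nCvΔT = 2.11×24.5×(298−449) = -7820 J.
Q = ΔU + W = 3260 J.
Net over both steps: W = 19600 J, Q = 11800 J, ΔU = -7820 J.

19600 J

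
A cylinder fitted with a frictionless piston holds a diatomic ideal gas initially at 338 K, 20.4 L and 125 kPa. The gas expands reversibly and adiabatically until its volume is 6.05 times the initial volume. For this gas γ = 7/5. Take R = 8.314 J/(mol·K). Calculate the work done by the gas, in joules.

3270 J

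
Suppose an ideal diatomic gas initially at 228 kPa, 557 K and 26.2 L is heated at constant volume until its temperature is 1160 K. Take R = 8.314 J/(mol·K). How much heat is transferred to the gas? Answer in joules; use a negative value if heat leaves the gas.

16200 J

n = P₁V₁/(RT₁) = 228×26.2/(8.314×557) = 1.29 mol.
Isochoric: V stays 26.2 L; P/T = const ⇒ T₂ = 1160 K, P₂ = 475 kPa.
W = 0 (no volume change).
ΔU = nCvΔT = 1.29×20.8×(1160−557) = 16200 J.
Q = ΔU = 16200 J.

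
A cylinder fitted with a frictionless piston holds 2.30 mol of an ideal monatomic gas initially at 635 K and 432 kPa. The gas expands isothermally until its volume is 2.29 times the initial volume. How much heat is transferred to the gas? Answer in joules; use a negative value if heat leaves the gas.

10100 J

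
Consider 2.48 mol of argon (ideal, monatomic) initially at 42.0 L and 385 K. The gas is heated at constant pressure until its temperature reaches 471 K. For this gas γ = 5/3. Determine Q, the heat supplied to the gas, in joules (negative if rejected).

4430 J

P₁ = nRT₁/V₁ = 2.48×8.314×385/42.0 = 189 kPa.
Isobaric: P stays 189 kPa; V/T = const ⇒ T₂ = 471 K, V₂ = 51.4 L.
W = PΔV = 189×(51.4−42.0) kPa·L = 1770 J.
ΔU = nCvΔT = 2.48×12.5×(471−385) = 2660 J.
Q = ΔU + W = nCpΔT = 4430 J.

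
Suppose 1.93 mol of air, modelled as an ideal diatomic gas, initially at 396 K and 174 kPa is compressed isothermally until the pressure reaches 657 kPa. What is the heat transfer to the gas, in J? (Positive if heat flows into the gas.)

-8440 J

V₁ = nRT₁/P₁ = 1.93×8.314×396/174 = 36.5 L.
Isothermal: T stays 396 K; PV = const ⇒ V₂ = 9.67 L, P₂ = 657 kPa.
ΔU = 0 (ideal gas, T constant).
W = nRT ln(V₂/V₁) = 1.93×8.314×396×ln(0.265) = -8440 J.
Q = ΔU + W = -8440 J.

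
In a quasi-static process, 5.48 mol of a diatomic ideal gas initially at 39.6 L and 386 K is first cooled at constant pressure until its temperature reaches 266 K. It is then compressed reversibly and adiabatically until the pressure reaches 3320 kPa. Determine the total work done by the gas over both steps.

-29000 J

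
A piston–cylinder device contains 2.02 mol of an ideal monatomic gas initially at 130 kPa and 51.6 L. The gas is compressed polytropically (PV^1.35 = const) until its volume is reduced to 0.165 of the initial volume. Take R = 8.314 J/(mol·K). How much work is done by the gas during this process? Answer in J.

T₁ = P₁V₁/(nR) = 130×51.6/(2.02×8.314) = 399 K.
Polytropic n=1.35: T₂ = T₁(V₁/V₂)^(n−1) = 399×(6.06)^0.35 = 750 K; P₂ = P₁(V₁/V₂)^n = 1480 kPa.
W = (P₁V₁−P₂V₂)/(n−1) = (130×51.6−1480×8.51)/0.35 = -16800 J.

-16800 J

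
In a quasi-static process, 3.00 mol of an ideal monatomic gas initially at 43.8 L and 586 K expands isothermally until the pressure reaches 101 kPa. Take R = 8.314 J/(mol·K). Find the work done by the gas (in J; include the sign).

P₁ = nRT₁/V₁ = 3.00×8.314×586/43.8 = 334 kPa.
Isothermal: T stays 586 K; PV = const ⇒ V₂ = 145 L, P₂ = 101 kPa.
W = nRT ln(V₂/V₁) = 3.00×8.314×586×ln(3.30) = 17500 J.

17500 J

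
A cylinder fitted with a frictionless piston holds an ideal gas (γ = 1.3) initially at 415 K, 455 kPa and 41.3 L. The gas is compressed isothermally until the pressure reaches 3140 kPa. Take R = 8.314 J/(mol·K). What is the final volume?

5.98 L

Isothermal: T stays 415 K; PV = const ⇒ V₂ = 5.98 L, P₂ = 3140 kPa.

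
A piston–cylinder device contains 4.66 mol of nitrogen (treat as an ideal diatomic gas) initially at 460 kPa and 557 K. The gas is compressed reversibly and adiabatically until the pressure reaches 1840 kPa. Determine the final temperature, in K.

828 K

V₁ = nRT₁/P₁ = 4.66×8.314×557/460 = 46.9 L.
Adiabatic: T₂/T₁ = (P₂/P₁)^((γ−1)/γ) ⇒ T₂ = 557×(4.00)^0.286 = 828 K; V₂ = 17.4 L.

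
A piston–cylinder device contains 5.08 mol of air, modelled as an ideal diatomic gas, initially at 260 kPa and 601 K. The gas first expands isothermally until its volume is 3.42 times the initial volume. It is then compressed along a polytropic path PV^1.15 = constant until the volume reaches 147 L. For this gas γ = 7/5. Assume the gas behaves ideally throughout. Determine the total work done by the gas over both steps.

V₁ = nRT₁/P₁ = 5.08×8.314×601/260 = 97.6 L.
Step 1 — Isothermal: T stays 601 K; PV = const ⇒ V₂ = 334 L, P₂ = 76.0 kPa.
ΔU = 0 (ideal gas, T constant).
W = nRT ln(V₂/V₁) = 5.08×8.314×601×ln(3.42) = 31200 J.
Q = ΔU + W = 31200 J.
State after step 1: P = 76.0 kPa, V = 334 L, T = 601 K.
Step 2 — Polytropic n=1.15: T₂ = T₁(V₁/V₂)^(n−1) = 601×(2.27)^0.15 = 680 K; P₂ = P₁(V₁/V₂)^n = 195 kPa.
W = (P₁V₁−P₂V₂)/(n−1) = (76.0×334−195×147)/0.15 = -22200 J.
ΔU = nCvΔT = 5.08×20.8×(680−601) = 8310 J.
Q = ΔU + W = -13800 J.
Net over both steps: W = 9050 J, Q = 17400 J, ΔU = 8310 J.

9050 J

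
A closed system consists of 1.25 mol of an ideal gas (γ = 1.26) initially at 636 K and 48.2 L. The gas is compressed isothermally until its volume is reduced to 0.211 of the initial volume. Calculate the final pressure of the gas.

P₁ = nRT₁/V₁ = 1.25×8.314×636/48.2 = 137 kPa.
Isothermal: T stays 636 K; PV = const ⇒ V₂ = 10.2 L, P₂ = 650 kPa.

650 kPa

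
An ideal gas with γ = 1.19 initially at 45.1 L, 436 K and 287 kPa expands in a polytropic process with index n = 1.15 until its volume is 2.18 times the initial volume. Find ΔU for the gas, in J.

-7520 J

n = P₁V₁/(RT₁) = 287×45.1/(8.314×436) = 3.57 mol.
Polytropic n=1.15: T₂ = T₁(V₁/V₂)^(n−1) = 436×(0.459)^0.15 = 388 K; P₂ = P₁(V₁/V₂)^n = 117 kPa.
For an ideal gas ΔU = nCvΔT with Cv = R/(γ−1) = 43.8 J/(mol·K).
ΔU = 3.57×43.8×(388−436) = -7520 J.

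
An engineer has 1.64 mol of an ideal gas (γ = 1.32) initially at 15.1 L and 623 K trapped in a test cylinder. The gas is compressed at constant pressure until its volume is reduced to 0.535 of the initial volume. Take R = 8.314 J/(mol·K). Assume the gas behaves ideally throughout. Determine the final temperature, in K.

333 K

P₁ = nRT₁/V₁ = 1.64×8.314×623/15.1 = 563 kPa.
Isobaric: P stays 563 kPa; V/T = const ⇒ T₂ = 333 K, V₂ = 8.08 L.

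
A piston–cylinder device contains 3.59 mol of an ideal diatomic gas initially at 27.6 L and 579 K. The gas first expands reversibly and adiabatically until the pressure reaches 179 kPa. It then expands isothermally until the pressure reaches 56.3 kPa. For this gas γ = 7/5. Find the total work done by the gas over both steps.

27000 J

P₁ = nRT₁/V₁ = 3.59×8.314×579/27.6 = 626 kPa.
Step 1 — Adiabatic: T₂/T₁ = (P₂/P₁)^((γ−1)/γ) ⇒ T₂ = 579×(0.286)^0.286 = 405 K; V₂ = 67.5 L.
ΔU = nCvΔT = 3.59×20.8×(405−579) = -13000 J.
Q = 0 for an adiabatic process, so W = −ΔU = 13000 J.
State after step 1: P = 179 kPa, V = 67.5 L, T = 405 K.
Step 2 — Isothermal: T stays 405 K; PV = const ⇒ V₂ = 215 L, P₂ = 56.3 kPa.
ΔU = 0 (ideal gas, T constant).
W = nRT ln(V₂/V₁) = 3.59×8.314×405×ln(3.18) = 14000 J.
Q = ΔU + W = 14000 J.
Net over both steps: W = 27000 J, Q = 14000 J, ΔU = -13000 J.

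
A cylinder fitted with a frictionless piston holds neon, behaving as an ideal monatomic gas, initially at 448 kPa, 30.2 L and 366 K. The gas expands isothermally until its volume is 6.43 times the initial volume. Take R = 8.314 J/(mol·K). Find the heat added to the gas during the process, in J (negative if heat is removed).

25200 J

n = P₁V₁/(RT₁) = 448×30.2/(8.314×366) = 4.45 mol.
Isothermal: T stays 366 K; PV = const ⇒ V₂ = 194 L, P₂ = 69.7 kPa.
ΔU = 0 (ideal gas, T constant).
W = nRT ln(V₂/V₁) = 4.45×8.314×366×ln(6.43) = 25200 J.
Q = ΔU + W = 25200 J.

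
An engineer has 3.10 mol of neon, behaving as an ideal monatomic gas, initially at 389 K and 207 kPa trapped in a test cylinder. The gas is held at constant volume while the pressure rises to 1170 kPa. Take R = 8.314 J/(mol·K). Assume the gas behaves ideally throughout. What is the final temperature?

V₁ = nRT₁/P₁ = 3.10×8.314×389/207 = 48.4 L.
Isochoric: V stays 48.4 L; P/T = const ⇒ T₂ = 2200 K, P₂ = 1170 kPa.

2200 K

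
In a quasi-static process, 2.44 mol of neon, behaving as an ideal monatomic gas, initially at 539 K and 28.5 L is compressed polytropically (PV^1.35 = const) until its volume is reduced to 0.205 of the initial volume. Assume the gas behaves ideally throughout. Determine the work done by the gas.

-23200 J

P₁ = nRT₁/V₁ = 2.44×8.314×539/28.5 = 384 kPa.
Polytropic n=1.35: T₂ = T₁(V₁/V₂)^(n−1) = 539×(4.88)^0.35 = 939 K; P₂ = P₁(V₁/V₂)^n = 3260 kPa.
W = (P₁V₁−P₂V₂)/(n−1) = (384×28.5−3260×5.84)/0.35 = -23200 J.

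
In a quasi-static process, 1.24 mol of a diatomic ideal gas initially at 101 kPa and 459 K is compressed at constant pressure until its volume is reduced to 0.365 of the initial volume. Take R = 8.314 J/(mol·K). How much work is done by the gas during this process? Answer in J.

-3000 J

V₁ = nRT₁/P₁ = 1.24×8.314×459/101 = 46.9 L.
Isobaric: P stays 101 kPa; V/T = const ⇒ T₂ = 168 K, V₂ = 17.1 L.
W = PΔV = 101×(17.1−46.9) kPa·L = -3000 J.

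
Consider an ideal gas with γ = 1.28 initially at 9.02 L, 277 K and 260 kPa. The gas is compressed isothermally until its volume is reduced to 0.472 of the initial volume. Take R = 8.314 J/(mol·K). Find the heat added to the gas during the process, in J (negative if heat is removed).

-1760 J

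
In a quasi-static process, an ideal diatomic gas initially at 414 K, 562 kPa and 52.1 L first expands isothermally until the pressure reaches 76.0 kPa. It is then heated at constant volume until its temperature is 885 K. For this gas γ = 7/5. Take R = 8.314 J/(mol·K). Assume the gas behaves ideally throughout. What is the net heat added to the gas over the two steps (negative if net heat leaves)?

n = P₁V₁/(RT₁) = 562×52.1/(8.314×414) = 8.51 mol.
Step 1 — Isothermal: T stays 414 K; PV = const ⇒ V₂ = 385 L, P₂ = 76.0 kPa.
ΔU = 0 (ideal gas, T constant).
W = nRT ln(V₂/V₁) = 8.51×8.314×414×ln(7.39) = 58600 J.
Q = ΔU + W = 58600 J.
State after step 1: P = 76.0 kPa, V = 385 L, T = 414 K.
Step 2 — Isochoric: V stays 385 L; P/T = const ⇒ T₂ = 885 K, P₂ = 162 kPa.
W = 0 (no volume change).
ΔU = nCvΔT = 8.51×20.8×(885−414) = 83300 J.
Q = ΔU = 83300 J.
Net over both steps: W = 58600 J, Q = 142000 J, ΔU = 83300 J.

142000 J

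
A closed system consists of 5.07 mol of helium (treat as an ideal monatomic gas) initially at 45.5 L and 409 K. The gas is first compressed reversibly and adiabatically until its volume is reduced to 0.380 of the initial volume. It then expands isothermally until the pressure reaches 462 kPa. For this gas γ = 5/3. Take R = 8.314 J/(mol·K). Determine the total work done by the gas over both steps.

23000 J

P₁ = nRT₁/V₁ = 5.07×8.314×409/45.5 = 379 kPa.
Step 1 — Adiabatic: TV^(γ−1) = const ⇒ T₂ = 409×(2.63)^0.667 = 780 K; PV^γ = const ⇒ P₂ = 1900 kPa.
ΔU = nCvΔT = 5.07×12.5×(780−409) = 23400 J.
Q = 0 for an adiabatic process, so W = −ΔU = -23400 J.
State after step 1: P = 1900 kPa, V = 17.3 L, T = 780 K.
Step 2 — Isothermal: T stays 780 K; PV = const ⇒ V₂ = 71.1 L, P₂ = 462 kPa.
ΔU = 0 (ideal gas, T constant).
W = nRT ln(V₂/V₁) = 5.07×8.314×780×ln(4.11) = 46500 J.
Q = ΔU + W = 46500 J.
Net over both steps: W = 23000 J, Q = 46500 J, ΔU = 23400 J.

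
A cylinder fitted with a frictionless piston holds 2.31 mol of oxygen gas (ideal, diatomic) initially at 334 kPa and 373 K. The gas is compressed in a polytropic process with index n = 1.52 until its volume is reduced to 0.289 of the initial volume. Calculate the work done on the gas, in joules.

12500 J

V₁ = nRT₁/P₁ = 2.31×8.314×373/334 = 21.4 L.
Polytropic n=1.52: T₂ = T₁(V₁/V₂)^(n−1) = 373×(3.46)^0.52 = 711 K; P₂ = P₁(V₁/V₂)^n = 2200 kPa.
W = (P₁V₁−P₂V₂)/(n−1) = (334×21.4−2200×6.20)/0.52 = -12500 J.
Work done on the gas = −W_by = 12500 J.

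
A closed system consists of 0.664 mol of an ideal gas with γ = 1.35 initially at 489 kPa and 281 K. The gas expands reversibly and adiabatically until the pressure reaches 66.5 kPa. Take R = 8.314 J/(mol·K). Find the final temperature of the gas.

V₁ = nRT₁/P₁ = 0.664×8.314×281/489 = 3.17 L.
Adiabatic: T₂/T₁ = (P₂/P₁)^((γ−1)/γ) ⇒ T₂ = 281×(0.136)^0.259 = 168 K; V₂ = 13.9 L.

168 K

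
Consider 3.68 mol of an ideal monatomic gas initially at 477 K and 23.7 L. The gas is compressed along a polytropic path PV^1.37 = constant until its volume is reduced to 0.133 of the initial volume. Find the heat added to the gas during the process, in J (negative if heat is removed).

P₁ = nRT₁/V₁ = 3.68×8.314×477/23.7 = 616 kPa.
Polytropic n=1.37: T₂ = T₁(V₁/V₂)^(n−1) = 477×(7.52)^0.37 = 1010 K; P₂ = P₁(V₁/V₂)^n = 9770 kPa.
W = (P₁V₁−P₂V₂)/(n−1) = (616×23.7−9770×3.15)/0.37 = -43800 J.
ΔU = nCvΔT = 3.68×12.5×(1010−477) = 24300 J.
Q = ΔU + W = -19500 J.

-19500 J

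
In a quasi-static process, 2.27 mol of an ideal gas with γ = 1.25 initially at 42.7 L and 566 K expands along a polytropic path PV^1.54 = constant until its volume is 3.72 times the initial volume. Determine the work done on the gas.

P₁ = nRT₁/V₁ = 2.27×8.314×566/42.7 = 250 kPa.
Polytropic n=1.54: T₂ = T₁(V₁/V₂)^(n−1) = 566×(0.269)^0.54 = 278 K; P₂ = P₁(V₁/V₂)^n = 33.1 kPa.
W = (P₁V₁−P₂V₂)/(n−1) = (250×42.7−33.1×159)/0.54 = 10100 J.
Work done on the gas = −W_by = -10100 J.

-10100 J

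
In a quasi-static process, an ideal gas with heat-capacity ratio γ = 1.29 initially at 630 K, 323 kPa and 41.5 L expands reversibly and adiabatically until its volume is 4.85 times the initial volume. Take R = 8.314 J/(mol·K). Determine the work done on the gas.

-17000 J

n = P₁V₁/(RT₁) = 323×41.5/(8.314×630) = 2.56 mol.
Adiabatic: TV^(γ−1) = const ⇒ T₂ = 630×(0.206)^0.290 = 399 K; PV^γ = const ⇒ P₂ = 42.1 kPa.
ΔU = nCvΔT = 2.56×28.7×(399−630) = -17000 J.
Q = 0 for an adiabatic process, so W = −ΔU = 17000 J.
Work done on the gas = −W_by = -17000 J.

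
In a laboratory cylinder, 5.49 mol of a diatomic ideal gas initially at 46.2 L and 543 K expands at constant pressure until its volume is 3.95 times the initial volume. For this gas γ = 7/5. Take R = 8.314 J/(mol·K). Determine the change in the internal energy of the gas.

P₁ = nRT₁/V₁ = 5.49×8.314×543/46.2 = 536 kPa.
Isobaric: P stays 536 kPa; V/T = const ⇒ T₂ = 2140 K, V₂ = 182 L.
For an ideal gas ΔU = nCvΔT with Cv = (5/2)R = 20.8 J/(mol·K).
ΔU = 5.49×20.8×(2140−543) = 183000 J.

183000 J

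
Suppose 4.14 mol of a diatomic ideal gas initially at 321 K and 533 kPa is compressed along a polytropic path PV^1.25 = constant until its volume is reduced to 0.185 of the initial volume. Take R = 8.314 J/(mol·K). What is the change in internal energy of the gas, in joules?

V₁ = nRT₁/P₁ = 4.14×8.314×321/533 = 20.7 L.
Polytropic n=1.25: T₂ = T₁(V₁/V₂)^(n−1) = 321×(5.41)^0.25 = 489 K; P₂ = P₁(V₁/V₂)^n = 4390 kPa.
For an ideal gas ΔU = nCvΔT with Cv = (5/2)R = 20.8 J/(mol·K).
ΔU = 4.14×20.8×(489−321) = 14500 J.

14500 J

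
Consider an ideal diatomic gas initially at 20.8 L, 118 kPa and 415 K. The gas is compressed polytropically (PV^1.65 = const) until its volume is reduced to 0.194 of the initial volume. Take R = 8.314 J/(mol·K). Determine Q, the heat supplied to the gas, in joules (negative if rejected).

4490 J

n = P₁V₁/(RT₁) = 118×20.8/(8.314×415) = 0.711 mol.
Polytropic n=1.65: T₂ = T₁(V₁/V₂)^(n−1) = 415×(5.15)^0.65 = 1200 K; P₂ = P₁(V₁/V₂)^n = 1770 kPa.
W = (P₁V₁−P₂V₂)/(n−1) = (118×20.8−1770×4.04)/0.65 = -7190 J.
ΔU = nCvΔT = 0.711×20.8×(1200−415) = 11700 J.
Q = ΔU + W = 4490 J.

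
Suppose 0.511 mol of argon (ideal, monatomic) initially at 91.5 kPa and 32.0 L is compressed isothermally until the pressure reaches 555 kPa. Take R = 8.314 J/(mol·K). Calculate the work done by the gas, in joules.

T₁ = P₁V₁/(nR) = 91.5×32.0/(0.511×8.314) = 689 K.
Isothermal: T stays 689 K; PV = const ⇒ V₂ = 5.28 L, P₂ = 555 kPa.
W = nRT ln(V₂/V₁) = 0.511×8.314×689×ln(0.165) = -5280 J.

-5280 J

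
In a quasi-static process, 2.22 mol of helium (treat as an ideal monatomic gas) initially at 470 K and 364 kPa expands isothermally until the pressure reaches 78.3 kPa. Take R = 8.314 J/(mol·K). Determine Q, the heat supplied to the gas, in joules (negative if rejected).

V₁ = nRT₁/P₁ = 2.22×8.314×470/364 = 23.8 L.
Isothermal: T stays 470 K; PV = const ⇒ V₂ = 111 L, P₂ = 78.3 kPa.
ΔU = 0 (ideal gas, T constant).
W = nRT ln(V₂/V₁) = 2.22×8.314×470×ln(4.65) = 13300 J.
Q = ΔU + W = 13300 J.

13300 J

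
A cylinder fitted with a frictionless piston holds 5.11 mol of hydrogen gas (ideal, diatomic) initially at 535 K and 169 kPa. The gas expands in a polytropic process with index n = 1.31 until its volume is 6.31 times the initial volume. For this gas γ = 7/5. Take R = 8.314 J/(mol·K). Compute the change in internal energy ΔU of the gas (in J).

V₁ = nRT₁/P₁ = 5.11×8.314×535/169 = 134 L.
Polytropic n=1.31: T₂ = T₁(V₁/V₂)^(n−1) = 535×(0.158)^0.31 = 302 K; P₂ = P₁(V₁/V₂)^n = 15.1 kPa.
For an ideal gas ΔU = nCvΔT with Cv = (5/2)R = 20.8 J/(mol·K).
ΔU = 5.11×20.8×(302−535) = -24700 J.

-24700 J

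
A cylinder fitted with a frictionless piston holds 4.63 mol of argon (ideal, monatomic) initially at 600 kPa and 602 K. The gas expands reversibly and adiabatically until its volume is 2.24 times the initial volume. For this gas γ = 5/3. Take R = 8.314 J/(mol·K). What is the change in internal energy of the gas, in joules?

-14500 J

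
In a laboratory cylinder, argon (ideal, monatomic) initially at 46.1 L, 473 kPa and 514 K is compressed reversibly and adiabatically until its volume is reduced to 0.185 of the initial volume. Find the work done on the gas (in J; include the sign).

68000 J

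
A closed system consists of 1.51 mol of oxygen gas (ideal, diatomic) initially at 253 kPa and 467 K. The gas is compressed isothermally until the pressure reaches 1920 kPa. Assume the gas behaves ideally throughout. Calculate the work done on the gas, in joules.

11900 J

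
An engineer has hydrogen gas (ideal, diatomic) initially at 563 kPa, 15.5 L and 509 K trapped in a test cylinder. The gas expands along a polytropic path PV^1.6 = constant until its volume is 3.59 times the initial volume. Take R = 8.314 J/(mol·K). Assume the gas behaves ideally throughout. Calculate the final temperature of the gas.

236 K

Polytropic n=1.6: T₂ = T₁(V₁/V₂)^(n−1) = 509×(0.279)^0.60 = 236 K; P₂ = P₁(V₁/V₂)^n = 72.8 kPa.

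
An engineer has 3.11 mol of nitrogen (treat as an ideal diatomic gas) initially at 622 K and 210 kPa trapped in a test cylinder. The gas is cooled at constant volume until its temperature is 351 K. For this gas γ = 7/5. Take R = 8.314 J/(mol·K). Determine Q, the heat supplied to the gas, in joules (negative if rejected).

V₁ = nRT₁/P₁ = 3.11×8.314×622/210 = 76.6 L.
Isochoric: V stays 76.6 L; P/T = const ⇒ T₂ = 351 K, P₂ = 119 kPa.
W = 0 (no volume change).
ΔU = nCvΔT = 3.11×20.8×(351−622) = -17500 J.
Q = ΔU = -17500 J.

-17500 J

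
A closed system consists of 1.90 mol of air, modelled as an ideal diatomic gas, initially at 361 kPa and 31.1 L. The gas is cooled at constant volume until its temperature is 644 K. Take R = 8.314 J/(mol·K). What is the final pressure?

327 kPa

T₁ = P₁V₁/(nR) = 361×31.1/(1.90×8.314) = 711 K.
Isochoric: V stays 31.1 L; P/T = const ⇒ T₂ = 644 K, P₂ = 327 kPa.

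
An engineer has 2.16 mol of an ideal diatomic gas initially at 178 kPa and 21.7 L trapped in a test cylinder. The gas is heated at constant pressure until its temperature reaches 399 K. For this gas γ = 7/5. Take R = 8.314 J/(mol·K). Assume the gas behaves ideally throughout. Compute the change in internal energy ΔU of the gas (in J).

T₁ = P₁V₁/(nR) = 178×21.7/(2.16×8.314) = 215 K.
Isobaric: P stays 178 kPa; V/T = const ⇒ T₂ = 399 K, V₂ = 40.3 L.
For an ideal gas ΔU = nCvΔT with Cv = (5/2)R = 20.8 J/(mol·K).
ΔU = 2.16×20.8×(399−215) = 8260 J.

8260 J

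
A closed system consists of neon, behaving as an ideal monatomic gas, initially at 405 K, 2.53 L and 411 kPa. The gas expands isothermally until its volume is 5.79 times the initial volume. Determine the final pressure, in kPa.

71.0 kPa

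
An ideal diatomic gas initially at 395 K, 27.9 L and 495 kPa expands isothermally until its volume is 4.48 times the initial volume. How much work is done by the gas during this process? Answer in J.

n = P₁V₁/(RT₁) = 495×27.9/(8.314×395) = 4.21 mol.
Isothermal: T stays 395 K; PV = const ⇒ V₂ = 125 L, P₂ = 110 kPa.
W = nRT ln(V₂/V₁) = 4.21×8.314×395×ln(4.48) = 20700 J.

20700 J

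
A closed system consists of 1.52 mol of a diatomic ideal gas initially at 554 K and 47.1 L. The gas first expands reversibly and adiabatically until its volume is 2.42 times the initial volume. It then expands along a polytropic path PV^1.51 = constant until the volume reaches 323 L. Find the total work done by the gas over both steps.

9180 J

P₁ = nRT₁/V₁ = 1.52×8.314×554/47.1 = 149 kPa.
Step 1 — Adiabatic: TV^(γ−1) = const ⇒ T₂ = 554×(0.413)^0.400 = 389 K; PV^γ = const ⇒ P₂ = 43.1 kPa.
ΔU = nCvΔT = 1.52×20.8×(389−554) = -5210 J.
Q = 0 for an adiabatic process, so W = −ΔU = 5210 J.
State after step 1: P = 43.1 kPa, V = 114 L, T = 389 K.
Step 2 — Polytropic n=1.51: T₂ = T₁(V₁/V₂)^(n−1) = 389×(0.353)^0.51 = 229 K; P₂ = P₁(V₁/V₂)^n = 8.95 kPa.
W = (P₁V₁−P₂V₂)/(n−1) = (43.1×114−8.95×323)/0.51 = 3970 J.
ΔU = nCvΔT = 1.52×20.8×(229−389) = -5070 J.
Q = ΔU + W = -1090 J.
Net over both steps: W = 9180 J, Q = -1090 J, ΔU = -10300 J.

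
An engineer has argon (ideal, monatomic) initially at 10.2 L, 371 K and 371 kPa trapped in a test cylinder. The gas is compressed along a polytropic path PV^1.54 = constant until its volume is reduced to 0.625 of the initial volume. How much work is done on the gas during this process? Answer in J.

2020 J

n = P₁V₁/(RT₁) = 371×10.2/(8.314×371) = 1.23 mol.
Polytropic n=1.54: T₂ = T₁(V₁/V₂)^(n−1) = 371×(1.60)^0.54 = 478 K; P₂ = P₁(V₁/V₂)^n = 765 kPa.
W = (P₁V₁−P₂V₂)/(n−1) = (371×10.2−765×6.38)/0.54 = -2020 J.
Work done on the gas = −W_by = 2020 J.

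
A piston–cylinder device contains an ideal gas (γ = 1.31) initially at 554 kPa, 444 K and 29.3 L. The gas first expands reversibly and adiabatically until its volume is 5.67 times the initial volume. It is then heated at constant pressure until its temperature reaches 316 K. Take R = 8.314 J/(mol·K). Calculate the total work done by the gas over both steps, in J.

23900 J

n = P₁V₁/(RT₁) = 554×29.3/(8.314×444) = 4.40 mol.
Step 1 — Adiabatic: TV^(γ−1) = const ⇒ T₂ = 444×(0.176)^0.310 = 259 K; PV^γ = const ⇒ P₂ = 57.1 kPa.
ΔU = nCvΔT = 4.40×26.8×(259−444) = -21800 J.
Q = 0 for an adiabatic process, so W = −ΔU = 21800 J.
State after step 1: P = 57.1 kPa, V = 166 L, T = 259 K.
Step 2 — Isobaric: P stays 57.1 kPa; V/T = const ⇒ T₂ = 316 K, V₂ = 202 L.
W = PΔV = 57.1×(202−166) kPa·L = 2070 J.
ΔU = nCvΔT = 4.40×26.8×(316−259) = 6690 J.
Q = ΔU + W = nCpΔT = 8760 J.
Net over both steps: W = 23900 J, Q = 8760 J, ΔU = -15100 J.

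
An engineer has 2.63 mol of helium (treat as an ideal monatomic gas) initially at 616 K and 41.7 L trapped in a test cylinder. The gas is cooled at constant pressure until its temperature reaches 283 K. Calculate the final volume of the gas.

19.2 L

P₁ = nRT₁/V₁ = 2.63×8.314×616/41.7 = 323 kPa.
Isobaric: P stays 323 kPa; V/T = const ⇒ T₂ = 283 K, V₂ = 19.2 L.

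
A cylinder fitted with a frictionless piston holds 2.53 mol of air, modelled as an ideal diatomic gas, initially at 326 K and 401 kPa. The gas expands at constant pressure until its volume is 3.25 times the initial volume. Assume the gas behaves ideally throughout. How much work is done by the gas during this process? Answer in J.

15400 J

V₁ = nRT₁/P₁ = 2.53×8.314×326/401 = 17.1 L.
Isobaric: P stays 401 kPa; V/T = const ⇒ T₂ = 1060 K, V₂ = 55.6 L.
W = PΔV = 401×(55.6−17.1) kPa·L = 15400 J.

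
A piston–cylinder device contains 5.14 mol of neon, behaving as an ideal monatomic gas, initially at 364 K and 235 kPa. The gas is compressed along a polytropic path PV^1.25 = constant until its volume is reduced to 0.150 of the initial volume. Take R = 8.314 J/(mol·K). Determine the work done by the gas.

-37800 J

V₁ = nRT₁/P₁ = 5.14×8.314×364/235 = 66.2 L.
Polytropic n=1.25: T₂ = T₁(V₁/V₂)^(n−1) = 364×(6.67)^0.25 = 585 K; P₂ = P₁(V₁/V₂)^n = 2520 kPa.
W = (P₁V₁−P₂V₂)/(n−1) = (235×66.2−2520×9.93)/0.25 = -37800 J.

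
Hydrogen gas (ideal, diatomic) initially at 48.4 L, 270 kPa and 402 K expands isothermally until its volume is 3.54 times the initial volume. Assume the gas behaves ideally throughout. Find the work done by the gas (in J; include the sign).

16500 J

n = P₁V₁/(RT₁) = 270×48.4/(8.314×402) = 3.91 mol.
Isothermal: T stays 402 K; PV = const ⇒ V₂ = 171 L, P₂ = 76.3 kPa.
W = nRT ln(V₂/V₁) = 3.91×8.314×402×ln(3.54) = 16500 J.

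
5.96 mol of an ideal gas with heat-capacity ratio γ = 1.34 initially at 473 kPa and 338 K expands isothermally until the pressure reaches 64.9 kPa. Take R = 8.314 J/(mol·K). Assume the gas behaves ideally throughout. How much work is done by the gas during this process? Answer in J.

33300 J

V₁ = nRT₁/P₁ = 5.96×8.314×338/473 = 35.4 L.
Isothermal: T stays 338 K; PV = const ⇒ V₂ = 258 L, P₂ = 64.9 kPa.
W = nRT ln(V₂/V₁) = 5.96×8.314×338×ln(7.29) = 33300 J.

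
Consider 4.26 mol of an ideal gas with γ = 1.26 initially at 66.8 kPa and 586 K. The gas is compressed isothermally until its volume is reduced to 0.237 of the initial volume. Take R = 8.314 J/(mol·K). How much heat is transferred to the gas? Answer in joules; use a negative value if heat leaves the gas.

-29900 J

V₁ = nRT₁/P₁ = 4.26×8.314×586/66.8 = 311 L.
Isothermal: T stays 586 K; PV = const ⇒ V₂ = 73.6 L, P₂ = 282 kPa.
ΔU = 0 (ideal gas, T constant).
W = nRT ln(V₂/V₁) = 4.26×8.314×586×ln(0.237) = -29900 J.
Q = ΔU + W = -29900 J.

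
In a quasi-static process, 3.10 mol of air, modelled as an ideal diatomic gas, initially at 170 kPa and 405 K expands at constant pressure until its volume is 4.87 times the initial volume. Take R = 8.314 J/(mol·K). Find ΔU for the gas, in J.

101000 J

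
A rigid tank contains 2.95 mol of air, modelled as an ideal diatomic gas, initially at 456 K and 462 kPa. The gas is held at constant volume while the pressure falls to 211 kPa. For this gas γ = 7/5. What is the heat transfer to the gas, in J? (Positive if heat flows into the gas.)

-15200 J

V₁ = nRT₁/P₁ = 2.95×8.314×456/462 = 24.2 L.
Isochoric: V stays 24.2 L; P/T = const ⇒ T₂ = 208 K, P₂ = 211 kPa.
W = 0 (no volume change).
ΔU = nCvΔT = 2.95×20.8×(208−456) = -15200 J.
Q = ΔU = -15200 J.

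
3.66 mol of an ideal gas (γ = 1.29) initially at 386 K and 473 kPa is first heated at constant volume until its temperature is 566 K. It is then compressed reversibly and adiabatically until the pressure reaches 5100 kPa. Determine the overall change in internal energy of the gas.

V₁ = nRT₁/P₁ = 3.66×8.314×386/473 = 24.8 L.
Step 1 — Isochoric: V stays 24.8 L; P/T = const ⇒ T₂ = 566 K, P₂ = 694 kPa.
W = 0 (no volume change).
ΔU = nCvΔT = 3.66×28.7×(566−386) = 18900 J.
Q = ΔU = 18900 J.
State after step 1: P = 694 kPa, V = 24.8 L, T = 566 K.
Step 2 — Adiabatic: T₂/T₁ = (P₂/P₁)^((γ−1)/γ) ⇒ T₂ = 566×(7.35)^0.225 = 886 K; V₂ = 5.29 L.
ΔU = nCvΔT = 3.66×28.7×(886−566) = 33600 J.
Q = 0 for an adiabatic process, so W = −ΔU = -33600 J.
Net over both steps: W = -33600 J, Q = 18900 J, ΔU = 52500 J.

52500 J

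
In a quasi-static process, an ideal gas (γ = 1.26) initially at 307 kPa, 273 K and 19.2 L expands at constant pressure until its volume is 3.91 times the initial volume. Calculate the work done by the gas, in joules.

17200 J

n = P₁V₁/(RT₁) = 307×19.2/(8.314×273) = 2.60 mol.
Isobaric: P stays 307 kPa; V/T = const ⇒ T₂ = 1070 K, V₂ = 75.1 L.
W = PΔV = 307×(75.1−19.2) kPa·L = 17200 J.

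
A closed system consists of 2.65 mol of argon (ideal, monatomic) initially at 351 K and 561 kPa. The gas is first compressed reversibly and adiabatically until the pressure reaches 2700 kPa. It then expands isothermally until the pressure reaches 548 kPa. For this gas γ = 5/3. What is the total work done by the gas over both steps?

V₁ = nRT₁/P₁ = 2.65×8.314×351/561 = 13.8 L.
Step 1 — Adiabatic: T₂/T₁ = (P₂/P₁)^((γ−1)/γ) ⇒ T₂ = 351×(4.81)^0.400 = 658 K; V₂ = 5.37 L.
ΔU = nCvΔT = 2.65×12.5×(658−351) = 10100 J.
Q = 0 for an adiabatic process, so W = −ΔU = -10100 J.
State after step 1: P = 2700 kPa, V = 5.37 L, T = 658 K.
Step 2 — Isothermal: T stays 658 K; PV = const ⇒ V₂ = 26.5 L, P₂ = 548 kPa.
ΔU = 0 (ideal gas, T constant).
W = nRT ln(V₂/V₁) = 2.65×8.314×658×ln(4.93) = 23100 J.
Q = ΔU + W = 23100 J.
Net over both steps: W = 13000 J, Q = 23100 J, ΔU = 10100 J.

13000 J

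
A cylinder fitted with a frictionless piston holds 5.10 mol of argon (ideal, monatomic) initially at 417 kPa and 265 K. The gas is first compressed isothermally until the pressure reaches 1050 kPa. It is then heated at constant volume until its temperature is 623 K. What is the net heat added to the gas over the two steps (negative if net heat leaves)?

12400 J

V₁ = nRT₁/P₁ = 5.10×8.314×265/417 = 26.9 L.
Step 1 — Isothermal: T stays 265 K; PV = const ⇒ V₂ = 10.7 L, P₂ = 1050 kPa.
ΔU = 0 (ideal gas, T constant).
W = nRT ln(V₂/V₁) = 5.10×8.314×265×ln(0.397) = -10400 J.
Q = ΔU + W = -10400 J.
State after step 1: P = 1050 kPa, V = 10.7 L, T = 265 K.
Step 2 — Isochoric: V stays 10.7 L; P/T = const ⇒ T₂ = 623 K, P₂ = 2470 kPa.
W = 0 (no volume change).
ΔU = nCvΔT = 5.10×12.5×(623−265) = 22800 J.
Q = ΔU = 22800 J.
Net over both steps: W = -10400 J, Q = 12400 J, ΔU = 22800 J.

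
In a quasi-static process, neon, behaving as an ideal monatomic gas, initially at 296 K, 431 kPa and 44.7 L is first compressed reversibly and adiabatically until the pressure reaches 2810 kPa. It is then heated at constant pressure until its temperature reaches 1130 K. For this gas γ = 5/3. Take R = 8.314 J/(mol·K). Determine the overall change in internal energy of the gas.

81400 J

n = P₁V₁/(RT₁) = 431×44.7/(8.314×296) = 7.83 mol.
Step 1 — Adiabatic: T₂/T₁ = (P₂/P₁)^((γ−1)/γ) ⇒ T₂ = 296×(6.52)^0.400 = 627 K; V₂ = 14.5 L.
ΔU = nCvΔT = 7.83×12.5×(627−296) = 32300 J.
Q = 0 for an adiabatic process, so W = −ΔU = -32300 J.
State after step 1: P = 2810 kPa, V = 14.5 L, T = 627 K.
Step 2 — Isobaric: P stays 2810 kPa; V/T = const ⇒ T₂ = 1130 K, V₂ = 26.2 L.
W = PΔV = 2810×(26.2−14.5) kPa·L = 32800 J.
ΔU = nCvΔT = 7.83×12.5×(1130−627) = 49100 J.
Q = ΔU + W = nCpΔT = 81900 J.
Net over both steps: W = 490 J, Q = 81900 J, ΔU = 81400 J.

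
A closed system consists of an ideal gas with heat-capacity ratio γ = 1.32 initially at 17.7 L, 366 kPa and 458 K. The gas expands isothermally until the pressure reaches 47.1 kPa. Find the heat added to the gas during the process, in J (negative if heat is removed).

n = P₁V₁/(RT₁) = 366×17.7/(8.314×458) = 1.70 mol.
Isothermal: T stays 458 K; PV = const ⇒ V₂ = 138 L, P₂ = 47.1 kPa.
ΔU = 0 (ideal gas, T constant).
W = nRT ln(V₂/V₁) = 1.70×8.314×458×ln(7.77) = 13300 J.
Q = ΔU + W = 13300 J.

13300 J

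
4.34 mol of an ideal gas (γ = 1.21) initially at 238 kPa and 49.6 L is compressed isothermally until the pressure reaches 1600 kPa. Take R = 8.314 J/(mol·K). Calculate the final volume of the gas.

T₁ = P₁V₁/(nR) = 238×49.6/(4.34×8.314) = 327 K.
Isothermal: T stays 327 K; PV = const ⇒ V₂ = 7.38 L, P₂ = 1600 kPa.

7.38 L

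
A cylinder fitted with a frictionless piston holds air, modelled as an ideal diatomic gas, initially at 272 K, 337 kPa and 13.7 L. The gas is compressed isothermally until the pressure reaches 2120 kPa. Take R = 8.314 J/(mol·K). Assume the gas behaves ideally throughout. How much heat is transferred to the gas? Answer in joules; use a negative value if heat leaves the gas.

n = P₁V₁/(RT₁) = 337×13.7/(8.314×272) = 2.04 mol.
Isothermal: T stays 272 K; PV = const ⇒ V₂ = 2.18 L, P₂ = 2120 kPa.
ΔU = 0 (ideal gas, T constant).
W = nRT ln(V₂/V₁) = 2.04×8.314×272×ln(0.159) = -8490 J.
Q = ΔU + W = -8490 J.

-8490 J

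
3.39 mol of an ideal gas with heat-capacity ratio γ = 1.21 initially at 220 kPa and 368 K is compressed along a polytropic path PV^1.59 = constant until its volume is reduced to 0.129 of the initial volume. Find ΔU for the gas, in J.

116000 J

V₁ = nRT₁/P₁ = 3.39×8.314×368/220 = 47.1 L.
Polytropic n=1.59: T₂ = T₁(V₁/V₂)^(n−1) = 368×(7.75)^0.59 = 1230 K; P₂ = P₁(V₁/V₂)^n = 5710 kPa.
For an ideal gas ΔU = nCvΔT with Cv = R/(γ−1) = 39.6 J/(mol·K).
ΔU = 3.39×39.6×(1230−368) = 116000 J.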